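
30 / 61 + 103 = 103.49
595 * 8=4760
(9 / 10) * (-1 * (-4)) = 18 / 5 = 3.60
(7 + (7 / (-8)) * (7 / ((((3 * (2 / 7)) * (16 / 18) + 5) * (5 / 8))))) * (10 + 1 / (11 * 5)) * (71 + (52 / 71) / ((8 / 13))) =9054226503 / 2362525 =3832.44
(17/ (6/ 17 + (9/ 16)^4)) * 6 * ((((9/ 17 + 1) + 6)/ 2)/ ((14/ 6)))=427819008/ 1177757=363.25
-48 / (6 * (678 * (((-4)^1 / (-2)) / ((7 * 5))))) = -70 / 339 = -0.21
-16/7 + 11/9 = -67/63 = -1.06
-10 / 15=-2 / 3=-0.67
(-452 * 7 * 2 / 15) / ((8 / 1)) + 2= -50.73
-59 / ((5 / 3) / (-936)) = 165672 / 5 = 33134.40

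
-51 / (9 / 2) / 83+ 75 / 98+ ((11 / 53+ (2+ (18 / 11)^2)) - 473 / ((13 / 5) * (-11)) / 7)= 16023983291 / 2034370338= 7.88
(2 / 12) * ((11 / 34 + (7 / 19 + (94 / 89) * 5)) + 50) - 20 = -1227059 / 114988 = -10.67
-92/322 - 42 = -296/7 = -42.29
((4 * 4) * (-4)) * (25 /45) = -320 /9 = -35.56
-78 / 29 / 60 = -13 / 290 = -0.04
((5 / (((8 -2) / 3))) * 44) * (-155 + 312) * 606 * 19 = 198846780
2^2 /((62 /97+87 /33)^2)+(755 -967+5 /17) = -211.33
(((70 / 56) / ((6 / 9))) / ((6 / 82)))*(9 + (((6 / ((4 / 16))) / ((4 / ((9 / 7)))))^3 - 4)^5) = 18995778081814124819933367395 / 37980492079544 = 500145654828024.31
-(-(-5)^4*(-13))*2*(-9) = 146250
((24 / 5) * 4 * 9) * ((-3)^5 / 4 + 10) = -43848 / 5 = -8769.60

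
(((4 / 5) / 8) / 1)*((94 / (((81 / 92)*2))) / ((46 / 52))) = 2444 / 405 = 6.03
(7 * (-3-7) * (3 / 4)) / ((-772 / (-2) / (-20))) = 525 / 193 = 2.72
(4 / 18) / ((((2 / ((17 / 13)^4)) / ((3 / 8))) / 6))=83521 / 114244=0.73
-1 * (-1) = 1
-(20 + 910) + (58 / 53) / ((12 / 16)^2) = -442682 / 477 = -928.05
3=3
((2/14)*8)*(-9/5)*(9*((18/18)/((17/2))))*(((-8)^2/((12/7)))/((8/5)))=-864/17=-50.82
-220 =-220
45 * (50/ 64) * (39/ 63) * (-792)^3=-75683322000/ 7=-10811903142.86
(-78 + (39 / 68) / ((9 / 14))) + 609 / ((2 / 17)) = 5099.39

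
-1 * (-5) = 5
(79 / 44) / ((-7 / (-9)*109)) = 711 / 33572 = 0.02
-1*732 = -732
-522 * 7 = -3654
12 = 12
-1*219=-219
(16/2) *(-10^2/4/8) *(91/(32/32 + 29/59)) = -134225/88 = -1525.28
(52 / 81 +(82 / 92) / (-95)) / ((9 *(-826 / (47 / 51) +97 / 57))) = -10524193 / 133947259470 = -0.00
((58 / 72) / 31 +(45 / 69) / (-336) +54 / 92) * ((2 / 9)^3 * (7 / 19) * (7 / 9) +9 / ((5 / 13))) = 14.30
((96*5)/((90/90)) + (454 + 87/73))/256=68269/18688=3.65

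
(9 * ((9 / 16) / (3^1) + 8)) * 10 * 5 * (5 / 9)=2046.88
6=6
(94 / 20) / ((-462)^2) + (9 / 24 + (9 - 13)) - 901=-965433869 / 1067220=-904.62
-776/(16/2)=-97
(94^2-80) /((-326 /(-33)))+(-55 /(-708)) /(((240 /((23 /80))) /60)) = 6546447127 /7385856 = 886.35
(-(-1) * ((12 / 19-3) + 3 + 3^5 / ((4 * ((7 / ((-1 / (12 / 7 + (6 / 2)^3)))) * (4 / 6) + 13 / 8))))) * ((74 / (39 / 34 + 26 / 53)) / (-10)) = -77208492 / 98961785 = -0.78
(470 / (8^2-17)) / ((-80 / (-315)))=315 / 8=39.38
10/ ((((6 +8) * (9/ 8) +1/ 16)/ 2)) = 320/ 253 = 1.26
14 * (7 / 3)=98 / 3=32.67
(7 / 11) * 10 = 70 / 11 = 6.36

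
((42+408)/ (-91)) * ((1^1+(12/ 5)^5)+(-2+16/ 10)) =-396.72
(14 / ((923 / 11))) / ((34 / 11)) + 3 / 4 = 50461 / 62764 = 0.80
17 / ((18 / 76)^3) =932824 / 729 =1279.59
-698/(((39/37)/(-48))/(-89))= -36776224/13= -2828940.31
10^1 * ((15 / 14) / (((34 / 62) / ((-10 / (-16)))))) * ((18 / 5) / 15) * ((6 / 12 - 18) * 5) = -34875 / 136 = -256.43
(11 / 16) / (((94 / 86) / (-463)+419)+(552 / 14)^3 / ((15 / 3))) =0.00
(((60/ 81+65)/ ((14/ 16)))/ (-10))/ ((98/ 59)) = -41890/ 9261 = -4.52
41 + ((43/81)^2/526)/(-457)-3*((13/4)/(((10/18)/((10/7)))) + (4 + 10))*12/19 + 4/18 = -238850291431/209760458166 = -1.14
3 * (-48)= -144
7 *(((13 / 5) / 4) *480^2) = 1048320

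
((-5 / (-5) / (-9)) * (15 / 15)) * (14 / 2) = -0.78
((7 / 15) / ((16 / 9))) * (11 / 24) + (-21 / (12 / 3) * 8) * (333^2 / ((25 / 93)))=-55440951167 / 3200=-17325297.24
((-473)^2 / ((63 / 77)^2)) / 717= 27071209 / 58077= 466.13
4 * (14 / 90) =28 / 45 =0.62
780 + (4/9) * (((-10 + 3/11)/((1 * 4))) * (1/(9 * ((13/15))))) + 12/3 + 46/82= 124174852/158301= 784.42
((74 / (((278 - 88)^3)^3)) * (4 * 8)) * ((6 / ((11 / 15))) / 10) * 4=333 / 13865487013941406250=0.00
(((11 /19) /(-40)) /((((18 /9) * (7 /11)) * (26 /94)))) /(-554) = 5687 /76629280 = 0.00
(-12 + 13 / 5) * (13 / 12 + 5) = -3431 / 60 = -57.18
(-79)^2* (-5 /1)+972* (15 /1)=-16625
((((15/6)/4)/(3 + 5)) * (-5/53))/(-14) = 25/47488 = 0.00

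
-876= -876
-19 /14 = -1.36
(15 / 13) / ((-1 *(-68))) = 15 / 884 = 0.02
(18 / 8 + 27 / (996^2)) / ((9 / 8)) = 82669 / 41334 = 2.00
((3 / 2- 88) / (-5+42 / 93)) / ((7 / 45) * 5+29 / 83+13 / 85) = 113507895 / 7640414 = 14.86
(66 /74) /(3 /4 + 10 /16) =0.65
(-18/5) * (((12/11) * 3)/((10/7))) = -2268/275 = -8.25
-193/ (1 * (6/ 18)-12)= 579/ 35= 16.54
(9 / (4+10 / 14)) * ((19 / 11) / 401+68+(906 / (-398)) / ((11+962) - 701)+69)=686888150445 / 2626344688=261.54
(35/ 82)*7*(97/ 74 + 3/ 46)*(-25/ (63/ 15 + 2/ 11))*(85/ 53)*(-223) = 7477380246875/ 891325486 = 8389.06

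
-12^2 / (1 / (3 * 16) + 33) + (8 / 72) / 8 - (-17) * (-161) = -312842519 / 114120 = -2741.35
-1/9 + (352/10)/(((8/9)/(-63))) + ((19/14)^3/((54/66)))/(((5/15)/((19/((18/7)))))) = -256893737/105840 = -2427.19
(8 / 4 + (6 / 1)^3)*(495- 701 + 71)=-29430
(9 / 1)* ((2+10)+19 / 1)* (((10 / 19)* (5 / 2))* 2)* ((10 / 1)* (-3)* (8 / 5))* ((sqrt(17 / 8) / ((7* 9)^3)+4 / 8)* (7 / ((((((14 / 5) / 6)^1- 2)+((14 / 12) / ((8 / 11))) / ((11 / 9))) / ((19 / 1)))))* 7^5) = 170128000* sqrt(34) / 477+9453332448000 / 53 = 178366842851.54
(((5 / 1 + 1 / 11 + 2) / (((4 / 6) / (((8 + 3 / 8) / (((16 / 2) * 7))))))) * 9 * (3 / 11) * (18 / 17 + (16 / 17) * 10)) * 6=56511351 / 230384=245.29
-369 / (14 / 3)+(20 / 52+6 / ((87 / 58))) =-13593 / 182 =-74.69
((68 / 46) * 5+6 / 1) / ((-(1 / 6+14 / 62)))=-34.12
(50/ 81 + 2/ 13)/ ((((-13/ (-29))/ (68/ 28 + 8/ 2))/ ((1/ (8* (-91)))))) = -4205/ 276822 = -0.02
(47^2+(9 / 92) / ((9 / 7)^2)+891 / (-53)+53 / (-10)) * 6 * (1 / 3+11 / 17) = 2399300495 / 186507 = 12864.40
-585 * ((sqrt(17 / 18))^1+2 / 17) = -195 * sqrt(34) / 2 - 1170 / 17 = -637.34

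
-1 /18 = -0.06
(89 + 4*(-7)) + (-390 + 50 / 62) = -10174 / 31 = -328.19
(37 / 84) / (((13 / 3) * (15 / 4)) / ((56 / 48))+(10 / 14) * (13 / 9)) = 0.03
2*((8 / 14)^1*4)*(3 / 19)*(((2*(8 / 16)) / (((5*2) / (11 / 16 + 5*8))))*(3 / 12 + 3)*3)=10881 / 380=28.63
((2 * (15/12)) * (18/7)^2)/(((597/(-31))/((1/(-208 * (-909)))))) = -465/102424504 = -0.00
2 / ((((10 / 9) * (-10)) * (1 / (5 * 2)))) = -9 / 5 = -1.80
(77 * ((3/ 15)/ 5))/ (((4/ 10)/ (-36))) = -1386/ 5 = -277.20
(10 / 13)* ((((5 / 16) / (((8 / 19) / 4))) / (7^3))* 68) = 8075 / 17836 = 0.45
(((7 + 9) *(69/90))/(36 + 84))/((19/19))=23/225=0.10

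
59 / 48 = 1.23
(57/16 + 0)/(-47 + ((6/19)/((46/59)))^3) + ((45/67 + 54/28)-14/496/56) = 4599047374077013/1822268040200384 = 2.52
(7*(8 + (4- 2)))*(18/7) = 180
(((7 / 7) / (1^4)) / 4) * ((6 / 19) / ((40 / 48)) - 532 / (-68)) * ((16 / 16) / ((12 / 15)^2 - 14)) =-66235 / 431528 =-0.15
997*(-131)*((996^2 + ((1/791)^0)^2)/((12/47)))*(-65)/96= 395819132994545/1152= 343592997391.10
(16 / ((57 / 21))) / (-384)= -7 / 456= -0.02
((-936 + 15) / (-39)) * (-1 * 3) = -70.85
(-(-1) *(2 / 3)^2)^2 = 16 / 81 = 0.20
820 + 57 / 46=821.24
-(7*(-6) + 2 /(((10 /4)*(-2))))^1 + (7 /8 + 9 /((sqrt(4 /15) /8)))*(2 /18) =4*sqrt(15) + 15299 /360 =57.99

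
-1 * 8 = -8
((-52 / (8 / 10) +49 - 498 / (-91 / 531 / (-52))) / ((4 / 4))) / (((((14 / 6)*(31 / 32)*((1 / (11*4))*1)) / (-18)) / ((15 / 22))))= 54839669760 / 1519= 36102481.74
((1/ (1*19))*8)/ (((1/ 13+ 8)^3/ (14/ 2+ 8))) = 0.01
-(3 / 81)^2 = -1 / 729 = -0.00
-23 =-23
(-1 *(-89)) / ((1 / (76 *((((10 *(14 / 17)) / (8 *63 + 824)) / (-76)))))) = -3115 / 5644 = -0.55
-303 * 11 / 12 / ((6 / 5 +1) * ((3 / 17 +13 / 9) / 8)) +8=-76273 / 124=-615.10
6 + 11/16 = 107/16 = 6.69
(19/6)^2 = 361/36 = 10.03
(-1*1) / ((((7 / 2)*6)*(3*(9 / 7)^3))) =-49 / 6561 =-0.01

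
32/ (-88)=-4/ 11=-0.36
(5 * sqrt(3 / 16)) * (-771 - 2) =-3865 * sqrt(3) / 4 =-1673.59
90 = 90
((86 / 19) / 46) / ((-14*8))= -43 / 48944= -0.00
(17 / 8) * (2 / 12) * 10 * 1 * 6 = 85 / 4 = 21.25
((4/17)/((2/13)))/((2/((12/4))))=39/17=2.29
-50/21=-2.38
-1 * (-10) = 10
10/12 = 0.83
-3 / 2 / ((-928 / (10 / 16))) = 15 / 14848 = 0.00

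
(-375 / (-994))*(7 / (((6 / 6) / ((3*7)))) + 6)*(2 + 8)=286875 / 497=577.21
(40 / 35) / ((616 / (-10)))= -10 / 539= -0.02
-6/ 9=-2/ 3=-0.67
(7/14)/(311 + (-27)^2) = 1/2080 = 0.00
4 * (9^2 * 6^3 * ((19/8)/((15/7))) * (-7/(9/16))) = -4826304/5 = -965260.80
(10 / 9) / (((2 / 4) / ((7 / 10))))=1.56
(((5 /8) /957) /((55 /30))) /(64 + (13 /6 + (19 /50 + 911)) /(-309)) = 115875 /19856504624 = 0.00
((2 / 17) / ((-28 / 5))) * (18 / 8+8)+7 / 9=4819 / 8568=0.56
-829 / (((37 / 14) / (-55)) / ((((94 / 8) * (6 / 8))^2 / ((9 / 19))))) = 13395674215 / 4736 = 2828478.51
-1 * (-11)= 11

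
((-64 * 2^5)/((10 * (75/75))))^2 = 1048576/25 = 41943.04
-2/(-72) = 1/36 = 0.03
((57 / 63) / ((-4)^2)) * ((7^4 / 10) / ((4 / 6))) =6517 / 320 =20.37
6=6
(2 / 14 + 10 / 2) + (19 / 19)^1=43 / 7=6.14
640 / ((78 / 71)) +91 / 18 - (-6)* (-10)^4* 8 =112457503 / 234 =480587.62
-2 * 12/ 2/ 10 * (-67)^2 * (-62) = 1669908/ 5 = 333981.60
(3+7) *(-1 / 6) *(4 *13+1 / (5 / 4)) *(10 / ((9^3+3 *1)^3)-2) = 4314454793 / 24513948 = 176.00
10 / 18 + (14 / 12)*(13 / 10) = 373 / 180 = 2.07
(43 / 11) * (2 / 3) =86 / 33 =2.61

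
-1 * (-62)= 62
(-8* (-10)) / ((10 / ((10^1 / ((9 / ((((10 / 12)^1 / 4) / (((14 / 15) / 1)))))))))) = 1.98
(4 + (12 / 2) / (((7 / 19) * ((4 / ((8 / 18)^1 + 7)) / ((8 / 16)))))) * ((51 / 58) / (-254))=-27353 / 412496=-0.07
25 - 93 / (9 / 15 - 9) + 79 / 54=7094 / 189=37.53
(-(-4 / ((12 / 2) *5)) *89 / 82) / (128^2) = 89 / 10076160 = 0.00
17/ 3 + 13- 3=47/ 3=15.67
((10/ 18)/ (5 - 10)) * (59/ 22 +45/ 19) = -2111/ 3762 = -0.56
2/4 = 1/2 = 0.50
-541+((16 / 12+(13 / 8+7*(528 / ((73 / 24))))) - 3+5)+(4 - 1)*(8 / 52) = 15477275 / 22776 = 679.54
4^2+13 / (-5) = 67 / 5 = 13.40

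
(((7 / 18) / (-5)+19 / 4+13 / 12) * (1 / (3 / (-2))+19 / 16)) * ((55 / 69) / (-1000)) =-2849 / 1192320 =-0.00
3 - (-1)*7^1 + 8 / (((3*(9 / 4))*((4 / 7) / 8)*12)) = 922 / 81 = 11.38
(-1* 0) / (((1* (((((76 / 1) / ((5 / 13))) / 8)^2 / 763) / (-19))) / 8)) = 0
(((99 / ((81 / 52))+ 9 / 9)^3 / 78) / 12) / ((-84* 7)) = -4002509 / 8188128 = -0.49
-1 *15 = -15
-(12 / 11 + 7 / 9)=-185 / 99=-1.87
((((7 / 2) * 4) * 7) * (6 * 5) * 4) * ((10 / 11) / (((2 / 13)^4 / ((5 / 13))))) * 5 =403698750 / 11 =36699886.36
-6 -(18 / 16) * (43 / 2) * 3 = -78.56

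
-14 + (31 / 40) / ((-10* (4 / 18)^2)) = -24911 / 1600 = -15.57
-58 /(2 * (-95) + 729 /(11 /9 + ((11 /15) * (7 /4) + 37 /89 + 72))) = 34806931 /108183415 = 0.32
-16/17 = -0.94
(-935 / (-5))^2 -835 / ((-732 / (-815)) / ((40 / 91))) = 575533507 / 16653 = 34560.35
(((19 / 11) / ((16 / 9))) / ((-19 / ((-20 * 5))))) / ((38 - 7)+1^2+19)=75 / 748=0.10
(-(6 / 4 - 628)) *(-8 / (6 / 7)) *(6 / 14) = -2506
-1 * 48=-48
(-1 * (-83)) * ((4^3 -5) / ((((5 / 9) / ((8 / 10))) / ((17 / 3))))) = 998988 / 25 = 39959.52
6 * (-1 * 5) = -30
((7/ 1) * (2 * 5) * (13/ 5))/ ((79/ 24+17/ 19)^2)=37844352/ 3644281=10.38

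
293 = 293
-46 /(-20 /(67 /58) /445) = 137149 /116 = 1182.32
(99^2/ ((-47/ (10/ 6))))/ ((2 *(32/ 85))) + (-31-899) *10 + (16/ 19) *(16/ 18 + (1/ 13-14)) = -65347066325/ 6686784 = -9772.57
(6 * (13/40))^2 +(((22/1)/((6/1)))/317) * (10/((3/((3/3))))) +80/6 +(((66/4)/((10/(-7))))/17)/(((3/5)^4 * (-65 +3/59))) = 962088529729/55756749600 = 17.26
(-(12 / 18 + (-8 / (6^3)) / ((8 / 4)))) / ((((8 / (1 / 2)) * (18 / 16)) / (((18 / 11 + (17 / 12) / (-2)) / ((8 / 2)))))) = -8575 / 1026432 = -0.01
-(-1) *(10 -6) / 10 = 2 / 5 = 0.40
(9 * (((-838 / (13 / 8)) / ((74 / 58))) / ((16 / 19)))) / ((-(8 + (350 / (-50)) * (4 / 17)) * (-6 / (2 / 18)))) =-3924773 / 311688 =-12.59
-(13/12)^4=-28561/20736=-1.38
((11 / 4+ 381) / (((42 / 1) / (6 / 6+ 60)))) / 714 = 93635 / 119952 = 0.78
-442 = -442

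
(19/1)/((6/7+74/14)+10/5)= 7/3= 2.33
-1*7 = -7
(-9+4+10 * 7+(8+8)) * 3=243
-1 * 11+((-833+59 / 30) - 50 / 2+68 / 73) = -866.10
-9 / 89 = -0.10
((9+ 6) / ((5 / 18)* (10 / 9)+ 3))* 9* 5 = 54675 / 268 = 204.01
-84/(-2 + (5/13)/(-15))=3276/79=41.47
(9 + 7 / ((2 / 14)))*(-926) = -53708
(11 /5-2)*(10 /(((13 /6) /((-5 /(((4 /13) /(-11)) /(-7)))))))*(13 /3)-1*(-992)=-4013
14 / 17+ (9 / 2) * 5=793 / 34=23.32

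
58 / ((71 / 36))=2088 / 71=29.41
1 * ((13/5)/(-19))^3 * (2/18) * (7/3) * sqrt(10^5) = -61516 * sqrt(10)/925965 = -0.21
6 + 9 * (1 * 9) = 87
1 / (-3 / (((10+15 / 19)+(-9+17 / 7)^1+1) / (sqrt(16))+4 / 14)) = -141 / 266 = -0.53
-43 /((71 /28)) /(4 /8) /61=-2408 /4331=-0.56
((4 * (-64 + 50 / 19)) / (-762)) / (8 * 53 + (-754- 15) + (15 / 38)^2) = -177232 / 189720855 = -0.00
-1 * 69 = -69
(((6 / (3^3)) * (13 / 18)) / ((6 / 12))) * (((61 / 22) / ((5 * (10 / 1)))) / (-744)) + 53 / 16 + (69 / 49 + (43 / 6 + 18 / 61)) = 603460696549 / 49535501400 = 12.18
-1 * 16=-16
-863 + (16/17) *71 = -13535/17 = -796.18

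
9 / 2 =4.50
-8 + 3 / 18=-47 / 6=-7.83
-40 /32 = -5 /4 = -1.25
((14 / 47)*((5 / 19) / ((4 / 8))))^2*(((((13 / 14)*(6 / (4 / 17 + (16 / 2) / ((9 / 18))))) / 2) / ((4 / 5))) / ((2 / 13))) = 2513875 / 73365308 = 0.03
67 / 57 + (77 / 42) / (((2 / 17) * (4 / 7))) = 28.45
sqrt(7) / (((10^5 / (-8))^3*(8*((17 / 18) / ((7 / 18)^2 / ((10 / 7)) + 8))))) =-26263*sqrt(7) / 47812500000000000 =-0.00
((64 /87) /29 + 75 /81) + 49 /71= 2646314 /1612197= 1.64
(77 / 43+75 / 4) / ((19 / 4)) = 3533 / 817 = 4.32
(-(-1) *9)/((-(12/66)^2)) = -1089/4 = -272.25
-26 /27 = -0.96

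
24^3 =13824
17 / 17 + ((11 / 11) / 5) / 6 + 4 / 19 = 1.24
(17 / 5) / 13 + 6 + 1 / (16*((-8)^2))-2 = 283713 / 66560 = 4.26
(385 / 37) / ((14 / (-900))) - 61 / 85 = -2106007 / 3145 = -669.64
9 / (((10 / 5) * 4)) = 9 / 8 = 1.12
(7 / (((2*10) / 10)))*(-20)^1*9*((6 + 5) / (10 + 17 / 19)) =-14630 / 23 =-636.09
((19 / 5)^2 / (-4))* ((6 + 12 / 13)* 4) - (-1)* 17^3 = 312847 / 65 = 4813.03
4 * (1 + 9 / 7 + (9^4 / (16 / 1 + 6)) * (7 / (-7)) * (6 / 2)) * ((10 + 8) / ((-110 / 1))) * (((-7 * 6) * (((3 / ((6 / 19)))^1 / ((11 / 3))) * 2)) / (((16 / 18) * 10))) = -1903529079 / 133100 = -14301.50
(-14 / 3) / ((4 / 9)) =-21 / 2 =-10.50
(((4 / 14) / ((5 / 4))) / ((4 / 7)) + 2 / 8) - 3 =-47 / 20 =-2.35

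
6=6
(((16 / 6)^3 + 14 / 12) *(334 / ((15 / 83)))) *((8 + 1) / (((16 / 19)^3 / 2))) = 1121353.25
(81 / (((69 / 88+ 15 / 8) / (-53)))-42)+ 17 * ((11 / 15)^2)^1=-4818409 / 2925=-1647.32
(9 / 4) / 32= 9 / 128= 0.07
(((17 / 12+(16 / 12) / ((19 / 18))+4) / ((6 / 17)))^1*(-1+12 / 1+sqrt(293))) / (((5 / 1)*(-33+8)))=-25891*sqrt(293) / 171000 - 284801 / 171000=-4.26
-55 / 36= -1.53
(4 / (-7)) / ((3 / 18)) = -3.43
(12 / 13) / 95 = 12 / 1235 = 0.01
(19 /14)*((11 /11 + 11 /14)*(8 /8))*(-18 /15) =-285 /98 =-2.91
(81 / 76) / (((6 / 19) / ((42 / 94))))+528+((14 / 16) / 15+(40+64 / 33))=5909369 / 10340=571.51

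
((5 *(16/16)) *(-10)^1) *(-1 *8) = 400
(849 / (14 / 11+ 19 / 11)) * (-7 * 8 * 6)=-95088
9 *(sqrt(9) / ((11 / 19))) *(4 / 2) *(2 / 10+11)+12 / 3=57676 / 55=1048.65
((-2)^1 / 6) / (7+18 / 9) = -1 / 27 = -0.04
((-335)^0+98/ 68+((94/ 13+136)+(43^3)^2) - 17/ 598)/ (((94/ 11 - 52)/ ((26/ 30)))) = -117815460100701/ 934490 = -126074607.65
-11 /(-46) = 0.24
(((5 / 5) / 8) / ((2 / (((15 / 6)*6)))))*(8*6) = 45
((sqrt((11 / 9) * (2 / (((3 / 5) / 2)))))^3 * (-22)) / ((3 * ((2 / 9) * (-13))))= 4840 * sqrt(165) / 1053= 59.04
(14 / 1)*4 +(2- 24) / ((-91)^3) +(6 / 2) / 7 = 42522957 / 753571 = 56.43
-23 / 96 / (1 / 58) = -667 / 48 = -13.90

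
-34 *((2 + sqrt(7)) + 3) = -259.96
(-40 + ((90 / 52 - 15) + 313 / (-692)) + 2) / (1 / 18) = -4187583 / 4498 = -930.99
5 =5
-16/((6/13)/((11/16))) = -143/6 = -23.83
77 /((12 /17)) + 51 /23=30719 /276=111.30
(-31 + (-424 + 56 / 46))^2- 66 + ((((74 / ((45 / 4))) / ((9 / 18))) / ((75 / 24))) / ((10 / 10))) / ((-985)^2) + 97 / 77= 9152305602108498988 / 44460196790625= 205853.92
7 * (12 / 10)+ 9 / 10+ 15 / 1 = 243 / 10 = 24.30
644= 644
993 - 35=958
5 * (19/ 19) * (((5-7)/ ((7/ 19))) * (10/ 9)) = -1900/ 63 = -30.16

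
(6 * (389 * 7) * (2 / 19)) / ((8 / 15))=122535 / 38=3224.61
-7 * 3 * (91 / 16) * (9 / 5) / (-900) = 1911 / 8000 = 0.24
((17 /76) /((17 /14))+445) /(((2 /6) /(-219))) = -11114469 /38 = -292486.03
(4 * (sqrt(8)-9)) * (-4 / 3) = 48-32 * sqrt(2) / 3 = 32.92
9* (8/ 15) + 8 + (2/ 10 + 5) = 18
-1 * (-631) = 631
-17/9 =-1.89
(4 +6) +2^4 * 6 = 106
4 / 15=0.27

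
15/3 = 5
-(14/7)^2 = -4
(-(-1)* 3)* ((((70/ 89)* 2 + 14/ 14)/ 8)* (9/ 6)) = 1.45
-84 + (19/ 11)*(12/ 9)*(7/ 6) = -81.31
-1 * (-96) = 96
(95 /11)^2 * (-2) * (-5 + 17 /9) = 505400 /1089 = 464.10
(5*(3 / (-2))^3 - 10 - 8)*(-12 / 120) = 279 / 80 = 3.49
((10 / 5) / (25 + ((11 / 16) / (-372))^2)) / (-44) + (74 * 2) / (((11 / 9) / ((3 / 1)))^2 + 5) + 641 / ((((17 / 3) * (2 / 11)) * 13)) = 76.50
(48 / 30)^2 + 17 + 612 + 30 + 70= 18289 / 25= 731.56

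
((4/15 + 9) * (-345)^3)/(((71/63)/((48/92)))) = -12507623100/71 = -176163705.63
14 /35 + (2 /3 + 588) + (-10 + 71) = 9751 /15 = 650.07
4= 4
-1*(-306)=306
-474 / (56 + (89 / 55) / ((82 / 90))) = -213774 / 26057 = -8.20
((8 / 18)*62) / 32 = 0.86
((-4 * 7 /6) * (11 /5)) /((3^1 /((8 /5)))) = -1232 /225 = -5.48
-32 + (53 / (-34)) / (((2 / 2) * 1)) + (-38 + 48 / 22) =-25947 / 374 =-69.38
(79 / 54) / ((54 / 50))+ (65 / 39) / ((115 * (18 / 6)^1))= 1.36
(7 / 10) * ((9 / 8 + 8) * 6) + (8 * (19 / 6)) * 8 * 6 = 50173 / 40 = 1254.32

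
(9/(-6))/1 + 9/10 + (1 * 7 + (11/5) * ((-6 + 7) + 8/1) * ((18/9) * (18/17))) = 4108/85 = 48.33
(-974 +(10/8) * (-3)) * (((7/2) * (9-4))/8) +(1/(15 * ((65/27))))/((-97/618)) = -4315655593/2017600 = -2139.00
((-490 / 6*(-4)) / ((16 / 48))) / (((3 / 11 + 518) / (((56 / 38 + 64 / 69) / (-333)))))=-33935440 / 2488845663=-0.01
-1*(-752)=752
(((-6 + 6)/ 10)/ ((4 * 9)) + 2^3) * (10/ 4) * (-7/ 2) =-70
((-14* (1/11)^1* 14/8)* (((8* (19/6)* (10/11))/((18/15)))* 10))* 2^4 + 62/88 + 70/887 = -26422476877/3863772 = -6838.52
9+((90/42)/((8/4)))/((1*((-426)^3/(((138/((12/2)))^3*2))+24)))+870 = 31472484385/35804888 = 879.00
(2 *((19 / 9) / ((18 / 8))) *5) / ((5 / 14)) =2128 / 81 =26.27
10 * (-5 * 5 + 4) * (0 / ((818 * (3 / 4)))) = 0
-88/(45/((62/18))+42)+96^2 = 15728984/1707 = 9214.40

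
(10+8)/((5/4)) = 72/5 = 14.40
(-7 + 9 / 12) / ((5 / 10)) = -25 / 2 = -12.50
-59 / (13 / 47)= -2773 / 13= -213.31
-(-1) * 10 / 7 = 10 / 7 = 1.43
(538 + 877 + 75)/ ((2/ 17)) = 12665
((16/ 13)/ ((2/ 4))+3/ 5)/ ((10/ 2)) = 199/ 325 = 0.61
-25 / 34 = -0.74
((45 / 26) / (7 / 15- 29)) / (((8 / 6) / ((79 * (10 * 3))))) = -2399625 / 22256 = -107.82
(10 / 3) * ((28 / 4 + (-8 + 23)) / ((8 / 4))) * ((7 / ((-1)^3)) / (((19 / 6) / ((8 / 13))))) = -12320 / 247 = -49.88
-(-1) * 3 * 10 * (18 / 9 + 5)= 210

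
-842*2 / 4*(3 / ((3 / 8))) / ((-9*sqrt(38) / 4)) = 6736*sqrt(38) / 171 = 242.83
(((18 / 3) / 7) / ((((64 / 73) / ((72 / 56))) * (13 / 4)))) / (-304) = -0.00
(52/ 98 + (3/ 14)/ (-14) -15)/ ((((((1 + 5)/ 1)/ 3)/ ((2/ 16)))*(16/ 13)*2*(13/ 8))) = -2839/ 12544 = -0.23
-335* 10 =-3350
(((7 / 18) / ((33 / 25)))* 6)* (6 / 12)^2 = 175 / 396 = 0.44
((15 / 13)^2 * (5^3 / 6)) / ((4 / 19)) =178125 / 1352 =131.75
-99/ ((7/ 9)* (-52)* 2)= 1.22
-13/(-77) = 13/77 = 0.17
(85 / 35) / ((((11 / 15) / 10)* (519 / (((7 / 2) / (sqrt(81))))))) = 425 / 17127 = 0.02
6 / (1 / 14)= 84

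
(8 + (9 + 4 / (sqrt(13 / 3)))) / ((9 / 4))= 16*sqrt(39) / 117 + 68 / 9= 8.41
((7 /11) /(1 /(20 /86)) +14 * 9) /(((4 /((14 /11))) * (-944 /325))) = -33936175 /2455816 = -13.82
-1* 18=-18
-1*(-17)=17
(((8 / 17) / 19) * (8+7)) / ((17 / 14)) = 1680 / 5491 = 0.31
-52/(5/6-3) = 24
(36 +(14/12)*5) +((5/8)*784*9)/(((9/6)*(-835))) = 38.31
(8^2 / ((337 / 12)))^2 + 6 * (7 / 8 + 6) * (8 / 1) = 38067594 / 113569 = 335.19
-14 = -14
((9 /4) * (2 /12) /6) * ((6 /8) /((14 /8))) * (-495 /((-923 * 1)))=1485 /103376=0.01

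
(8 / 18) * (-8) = -32 / 9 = -3.56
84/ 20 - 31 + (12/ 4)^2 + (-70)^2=24411/ 5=4882.20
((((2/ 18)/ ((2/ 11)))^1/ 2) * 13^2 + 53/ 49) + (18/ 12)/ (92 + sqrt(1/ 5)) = 3936841841/ 74650716 - 3 * sqrt(5)/ 84638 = 52.74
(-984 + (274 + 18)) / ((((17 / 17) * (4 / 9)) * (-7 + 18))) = -1557 / 11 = -141.55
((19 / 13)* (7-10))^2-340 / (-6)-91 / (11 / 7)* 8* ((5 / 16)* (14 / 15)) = -110108 / 1859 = -59.23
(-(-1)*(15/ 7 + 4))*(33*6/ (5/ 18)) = 153252/ 35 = 4378.63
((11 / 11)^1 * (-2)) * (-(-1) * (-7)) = 14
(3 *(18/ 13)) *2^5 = 1728/ 13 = 132.92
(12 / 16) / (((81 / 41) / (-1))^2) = 1681 / 8748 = 0.19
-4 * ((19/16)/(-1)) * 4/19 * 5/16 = 5/16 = 0.31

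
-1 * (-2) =2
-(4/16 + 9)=-37/4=-9.25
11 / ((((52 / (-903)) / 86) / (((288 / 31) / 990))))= -310632 / 2015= -154.16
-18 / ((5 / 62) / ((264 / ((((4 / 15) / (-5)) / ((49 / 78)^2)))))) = 73686690 / 169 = 436015.92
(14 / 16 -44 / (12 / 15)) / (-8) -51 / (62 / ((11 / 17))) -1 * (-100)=210767 / 1984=106.23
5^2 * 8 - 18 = 182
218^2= 47524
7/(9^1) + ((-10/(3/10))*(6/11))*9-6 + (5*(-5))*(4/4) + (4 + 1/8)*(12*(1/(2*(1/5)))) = -27763/396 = -70.11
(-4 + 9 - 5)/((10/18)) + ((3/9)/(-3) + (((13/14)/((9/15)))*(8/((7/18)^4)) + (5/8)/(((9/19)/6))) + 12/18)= 332651255/605052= 549.79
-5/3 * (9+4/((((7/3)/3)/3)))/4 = -285/28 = -10.18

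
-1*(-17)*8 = 136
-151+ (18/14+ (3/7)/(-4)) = -4195/28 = -149.82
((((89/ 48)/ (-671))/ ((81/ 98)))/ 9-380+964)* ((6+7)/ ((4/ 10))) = 445643131895/ 23479632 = 18979.99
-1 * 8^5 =-32768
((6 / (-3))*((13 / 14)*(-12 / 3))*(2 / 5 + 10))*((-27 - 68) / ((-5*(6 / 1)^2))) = 40.77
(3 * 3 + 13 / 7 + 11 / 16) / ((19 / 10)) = 6.08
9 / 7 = 1.29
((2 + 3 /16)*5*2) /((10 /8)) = 35 /2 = 17.50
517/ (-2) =-517/ 2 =-258.50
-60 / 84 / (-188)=5 / 1316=0.00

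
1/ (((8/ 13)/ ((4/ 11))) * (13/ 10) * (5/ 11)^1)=1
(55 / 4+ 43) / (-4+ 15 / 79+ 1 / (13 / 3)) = -233129 / 14704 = -15.85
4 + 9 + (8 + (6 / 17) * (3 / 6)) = 360 / 17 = 21.18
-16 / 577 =-0.03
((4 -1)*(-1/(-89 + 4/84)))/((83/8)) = 126/38761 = 0.00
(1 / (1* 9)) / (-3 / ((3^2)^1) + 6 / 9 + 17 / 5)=5 / 168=0.03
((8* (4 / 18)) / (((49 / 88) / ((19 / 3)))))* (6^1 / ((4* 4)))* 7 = 53.08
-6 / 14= -3 / 7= -0.43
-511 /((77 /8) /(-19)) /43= 11096 /473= 23.46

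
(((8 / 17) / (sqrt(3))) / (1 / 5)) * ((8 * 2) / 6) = 320 * sqrt(3) / 153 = 3.62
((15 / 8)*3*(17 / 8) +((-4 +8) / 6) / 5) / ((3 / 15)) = 11603 / 192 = 60.43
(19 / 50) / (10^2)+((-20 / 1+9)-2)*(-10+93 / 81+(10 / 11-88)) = 1852180643 / 1485000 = 1247.26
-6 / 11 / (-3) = 2 / 11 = 0.18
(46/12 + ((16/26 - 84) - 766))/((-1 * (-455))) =-1.86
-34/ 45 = -0.76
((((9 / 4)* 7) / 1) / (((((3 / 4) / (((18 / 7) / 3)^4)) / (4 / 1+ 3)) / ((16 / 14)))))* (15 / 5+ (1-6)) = -62208 / 343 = -181.36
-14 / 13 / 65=-14 / 845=-0.02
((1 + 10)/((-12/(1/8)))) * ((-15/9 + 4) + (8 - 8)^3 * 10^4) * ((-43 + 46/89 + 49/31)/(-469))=-620675/26618832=-0.02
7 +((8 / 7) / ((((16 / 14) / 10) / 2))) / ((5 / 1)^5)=4379 / 625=7.01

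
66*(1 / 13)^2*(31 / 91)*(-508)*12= -12472416 / 15379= -811.00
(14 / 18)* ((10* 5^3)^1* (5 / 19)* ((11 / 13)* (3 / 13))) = 481250 / 9633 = 49.96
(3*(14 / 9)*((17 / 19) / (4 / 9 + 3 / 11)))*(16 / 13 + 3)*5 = 2159850 / 17537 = 123.16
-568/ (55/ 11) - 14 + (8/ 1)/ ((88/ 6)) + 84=-2368/ 55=-43.05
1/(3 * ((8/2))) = 1/12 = 0.08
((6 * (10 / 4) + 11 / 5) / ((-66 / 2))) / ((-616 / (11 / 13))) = 43 / 60060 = 0.00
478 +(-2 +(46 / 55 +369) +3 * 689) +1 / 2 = 320467 / 110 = 2913.34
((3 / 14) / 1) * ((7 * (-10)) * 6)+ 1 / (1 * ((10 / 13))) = -887 / 10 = -88.70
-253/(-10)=253/10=25.30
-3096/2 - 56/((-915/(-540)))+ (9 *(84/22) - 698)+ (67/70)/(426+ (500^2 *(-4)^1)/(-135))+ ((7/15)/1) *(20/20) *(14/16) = -133771243721623/59605493640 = -2244.28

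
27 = 27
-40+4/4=-39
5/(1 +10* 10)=5/101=0.05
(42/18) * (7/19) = 49/57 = 0.86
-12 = -12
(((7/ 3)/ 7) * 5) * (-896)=-4480/ 3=-1493.33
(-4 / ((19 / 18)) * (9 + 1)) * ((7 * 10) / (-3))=16800 / 19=884.21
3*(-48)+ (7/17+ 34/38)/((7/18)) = -317988/2261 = -140.64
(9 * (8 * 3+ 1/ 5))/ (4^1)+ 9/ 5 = 225/ 4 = 56.25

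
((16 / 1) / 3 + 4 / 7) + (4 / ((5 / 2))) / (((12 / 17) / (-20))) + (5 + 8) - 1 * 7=-234 / 7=-33.43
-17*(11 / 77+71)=-8466 / 7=-1209.43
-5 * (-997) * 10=49850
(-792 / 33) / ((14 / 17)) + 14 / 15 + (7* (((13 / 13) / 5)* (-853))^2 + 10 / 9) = 320832889 / 1575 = 203703.42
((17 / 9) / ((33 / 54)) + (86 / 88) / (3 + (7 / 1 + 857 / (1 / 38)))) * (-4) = -4430379 / 358336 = -12.36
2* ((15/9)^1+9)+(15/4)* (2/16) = 2093/96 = 21.80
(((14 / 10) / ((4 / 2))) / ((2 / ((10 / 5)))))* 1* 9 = 63 / 10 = 6.30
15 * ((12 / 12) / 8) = 15 / 8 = 1.88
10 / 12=5 / 6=0.83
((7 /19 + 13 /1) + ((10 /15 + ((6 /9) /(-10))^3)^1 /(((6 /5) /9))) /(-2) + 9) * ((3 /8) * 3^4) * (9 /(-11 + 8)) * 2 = -27521289 /7600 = -3621.22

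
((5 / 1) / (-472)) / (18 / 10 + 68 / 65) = -65 / 17464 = -0.00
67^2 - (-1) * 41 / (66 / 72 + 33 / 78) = 944597 / 209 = 4519.60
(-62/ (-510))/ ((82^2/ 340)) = 31/ 5043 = 0.01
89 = 89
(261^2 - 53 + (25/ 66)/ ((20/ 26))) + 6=8985833/ 132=68074.49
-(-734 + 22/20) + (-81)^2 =72939/10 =7293.90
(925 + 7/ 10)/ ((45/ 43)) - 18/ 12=198688/ 225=883.06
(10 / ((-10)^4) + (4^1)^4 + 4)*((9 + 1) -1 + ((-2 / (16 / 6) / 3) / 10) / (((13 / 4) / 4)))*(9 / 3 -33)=-454741749 / 6500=-69960.27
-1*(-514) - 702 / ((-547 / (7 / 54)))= 514.17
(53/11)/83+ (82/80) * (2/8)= 45913/146080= 0.31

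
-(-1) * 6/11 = 0.55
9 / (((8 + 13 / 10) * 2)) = 15 / 31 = 0.48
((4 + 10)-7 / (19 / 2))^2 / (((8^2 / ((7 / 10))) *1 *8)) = 27783 / 115520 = 0.24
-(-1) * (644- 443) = 201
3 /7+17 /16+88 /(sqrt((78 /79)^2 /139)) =167 /112+3476*sqrt(139) /39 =1052.30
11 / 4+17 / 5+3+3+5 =343 / 20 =17.15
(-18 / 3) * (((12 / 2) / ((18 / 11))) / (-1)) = 22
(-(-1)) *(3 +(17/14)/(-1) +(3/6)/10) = 257/140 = 1.84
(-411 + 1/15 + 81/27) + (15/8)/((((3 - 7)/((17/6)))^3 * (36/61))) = -2714342117/6635520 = -409.06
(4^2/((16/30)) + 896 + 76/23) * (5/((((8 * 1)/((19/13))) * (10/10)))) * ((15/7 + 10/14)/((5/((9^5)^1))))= 59950382985/2093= 28643279.02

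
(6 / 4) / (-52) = -3 / 104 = -0.03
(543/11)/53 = 543/583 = 0.93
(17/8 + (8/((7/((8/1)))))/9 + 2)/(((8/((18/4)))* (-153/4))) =-2591/34272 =-0.08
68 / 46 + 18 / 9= 80 / 23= 3.48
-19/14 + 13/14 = -3/7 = -0.43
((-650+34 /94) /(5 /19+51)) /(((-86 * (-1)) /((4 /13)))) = -580127 /12794951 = -0.05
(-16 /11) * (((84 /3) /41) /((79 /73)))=-32704 /35629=-0.92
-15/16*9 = -135/16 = -8.44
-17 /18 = -0.94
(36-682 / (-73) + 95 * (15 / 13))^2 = 21625173025 / 900601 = 24011.94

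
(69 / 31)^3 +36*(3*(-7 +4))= -9323775 / 29791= -312.97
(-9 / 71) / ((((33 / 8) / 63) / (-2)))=3024 / 781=3.87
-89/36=-2.47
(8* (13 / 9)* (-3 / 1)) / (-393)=104 / 1179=0.09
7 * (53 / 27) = 371 / 27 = 13.74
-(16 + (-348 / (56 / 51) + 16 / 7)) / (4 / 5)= 20905 / 56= 373.30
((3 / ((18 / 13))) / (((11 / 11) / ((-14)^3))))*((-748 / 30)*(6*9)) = 40023984 / 5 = 8004796.80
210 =210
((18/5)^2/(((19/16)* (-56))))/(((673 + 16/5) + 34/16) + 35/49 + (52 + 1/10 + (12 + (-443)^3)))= 576/256948799855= 0.00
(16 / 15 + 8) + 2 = 166 / 15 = 11.07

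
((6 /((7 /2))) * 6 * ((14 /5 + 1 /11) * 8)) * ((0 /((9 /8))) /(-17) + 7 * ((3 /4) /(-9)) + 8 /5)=465552 /1925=241.85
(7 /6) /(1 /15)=35 /2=17.50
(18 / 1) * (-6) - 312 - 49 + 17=-452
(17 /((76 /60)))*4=1020 /19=53.68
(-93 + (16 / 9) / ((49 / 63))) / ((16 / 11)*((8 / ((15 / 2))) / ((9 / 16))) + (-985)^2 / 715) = -12258675 / 183745261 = -0.07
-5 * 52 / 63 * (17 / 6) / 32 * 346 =-191165 / 1512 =-126.43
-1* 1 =-1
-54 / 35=-1.54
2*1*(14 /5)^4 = 76832 /625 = 122.93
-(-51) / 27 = 17 / 9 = 1.89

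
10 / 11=0.91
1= 1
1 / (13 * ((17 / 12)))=12 / 221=0.05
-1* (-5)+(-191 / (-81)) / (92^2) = 3428111 / 685584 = 5.00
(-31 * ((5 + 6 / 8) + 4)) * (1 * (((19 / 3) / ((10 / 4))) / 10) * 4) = -7657 / 25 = -306.28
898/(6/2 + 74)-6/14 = 865/77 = 11.23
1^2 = 1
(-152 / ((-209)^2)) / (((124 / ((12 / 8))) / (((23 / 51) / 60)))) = -23 / 72694380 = -0.00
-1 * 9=-9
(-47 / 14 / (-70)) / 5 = 47 / 4900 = 0.01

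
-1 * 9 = -9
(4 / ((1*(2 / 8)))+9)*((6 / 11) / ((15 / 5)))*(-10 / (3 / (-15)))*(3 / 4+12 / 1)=31875 / 11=2897.73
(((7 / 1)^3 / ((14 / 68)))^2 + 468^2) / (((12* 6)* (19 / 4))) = 1497290 / 171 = 8756.08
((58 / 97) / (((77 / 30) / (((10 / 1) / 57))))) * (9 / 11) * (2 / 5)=20880 / 1561021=0.01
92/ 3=30.67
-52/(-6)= 26/3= 8.67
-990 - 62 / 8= -3991 / 4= -997.75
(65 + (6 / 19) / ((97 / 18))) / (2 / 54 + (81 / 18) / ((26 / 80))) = 42085953 / 8980939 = 4.69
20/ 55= 4/ 11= 0.36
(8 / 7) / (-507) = -8 / 3549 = -0.00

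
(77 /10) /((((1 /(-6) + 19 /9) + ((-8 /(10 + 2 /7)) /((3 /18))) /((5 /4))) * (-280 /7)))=99 /920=0.11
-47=-47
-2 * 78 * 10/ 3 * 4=-2080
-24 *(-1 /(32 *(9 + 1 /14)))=21 /254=0.08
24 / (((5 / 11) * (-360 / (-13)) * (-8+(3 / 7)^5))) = -2403401 / 10065975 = -0.24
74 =74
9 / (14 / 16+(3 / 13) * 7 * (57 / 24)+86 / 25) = 11700 / 10597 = 1.10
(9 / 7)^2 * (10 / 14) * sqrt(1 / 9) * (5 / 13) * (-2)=-1350 / 4459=-0.30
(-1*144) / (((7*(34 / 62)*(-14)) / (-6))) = -13392 / 833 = -16.08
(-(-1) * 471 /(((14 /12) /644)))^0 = 1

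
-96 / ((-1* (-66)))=-16 / 11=-1.45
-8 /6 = -4 /3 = -1.33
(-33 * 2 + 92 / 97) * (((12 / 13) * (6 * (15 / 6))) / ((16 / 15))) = -844.42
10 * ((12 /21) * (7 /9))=40 /9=4.44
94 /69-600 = -41306 /69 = -598.64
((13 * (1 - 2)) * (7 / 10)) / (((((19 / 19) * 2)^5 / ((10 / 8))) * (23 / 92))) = -91 / 64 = -1.42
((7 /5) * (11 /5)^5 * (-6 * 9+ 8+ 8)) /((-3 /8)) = 342716528 /46875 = 7311.29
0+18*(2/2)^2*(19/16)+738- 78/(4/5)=5295/8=661.88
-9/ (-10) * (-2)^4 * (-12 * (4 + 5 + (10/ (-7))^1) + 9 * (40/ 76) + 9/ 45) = -4113864/ 3325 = -1237.25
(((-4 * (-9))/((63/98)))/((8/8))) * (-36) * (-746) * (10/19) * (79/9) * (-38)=-264024320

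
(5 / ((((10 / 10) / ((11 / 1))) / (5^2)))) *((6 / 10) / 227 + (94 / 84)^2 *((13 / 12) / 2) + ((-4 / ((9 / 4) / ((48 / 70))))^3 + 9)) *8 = 727906524367 / 8408988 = 86562.92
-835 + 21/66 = -18363/22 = -834.68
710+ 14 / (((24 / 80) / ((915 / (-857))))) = 565770 / 857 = 660.18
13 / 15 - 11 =-152 / 15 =-10.13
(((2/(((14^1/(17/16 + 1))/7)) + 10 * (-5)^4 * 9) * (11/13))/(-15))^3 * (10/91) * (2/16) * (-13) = 35940953214947671561/6299238400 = 5705602952.72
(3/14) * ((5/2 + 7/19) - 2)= 99/532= 0.19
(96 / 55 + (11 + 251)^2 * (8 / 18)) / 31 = 15102544 / 15345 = 984.20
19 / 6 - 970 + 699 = -1607 / 6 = -267.83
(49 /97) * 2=98 /97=1.01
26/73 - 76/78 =-1760/2847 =-0.62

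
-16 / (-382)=8 / 191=0.04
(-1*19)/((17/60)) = -67.06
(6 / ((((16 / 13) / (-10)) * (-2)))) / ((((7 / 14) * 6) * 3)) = 65 / 24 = 2.71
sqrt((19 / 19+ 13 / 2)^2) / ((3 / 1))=5 / 2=2.50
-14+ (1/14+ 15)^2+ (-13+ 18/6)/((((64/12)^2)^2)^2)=22428854483179/105226698752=213.15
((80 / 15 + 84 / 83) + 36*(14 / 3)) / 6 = 21706 / 747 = 29.06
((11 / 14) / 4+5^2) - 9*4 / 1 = -605 / 56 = -10.80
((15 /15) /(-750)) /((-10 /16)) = 4 /1875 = 0.00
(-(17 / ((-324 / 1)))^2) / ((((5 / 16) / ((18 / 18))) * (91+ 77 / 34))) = -9826 / 104024655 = -0.00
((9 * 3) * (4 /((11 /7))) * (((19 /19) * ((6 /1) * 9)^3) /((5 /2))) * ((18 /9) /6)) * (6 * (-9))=-4285540224 /55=-77918913.16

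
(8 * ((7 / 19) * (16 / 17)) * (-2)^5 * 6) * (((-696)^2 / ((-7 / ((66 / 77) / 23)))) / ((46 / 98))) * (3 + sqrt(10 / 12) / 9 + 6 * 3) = 9259450368 * sqrt(30) / 170867 + 10500216717312 / 170867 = 61749388.80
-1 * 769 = -769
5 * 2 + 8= 18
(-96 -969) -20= -1085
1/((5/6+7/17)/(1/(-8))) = -51/508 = -0.10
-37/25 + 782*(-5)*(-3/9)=97639/75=1301.85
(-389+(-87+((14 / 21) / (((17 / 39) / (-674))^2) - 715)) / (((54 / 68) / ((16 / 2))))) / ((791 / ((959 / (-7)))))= -1009181295025 / 363069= -2779585.41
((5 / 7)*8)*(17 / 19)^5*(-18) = -1022297040 / 17332693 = -58.98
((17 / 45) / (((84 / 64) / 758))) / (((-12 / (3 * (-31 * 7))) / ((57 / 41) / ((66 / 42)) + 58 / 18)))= 5327278576 / 109593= 48609.66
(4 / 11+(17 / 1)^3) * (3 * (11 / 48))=54047 / 16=3377.94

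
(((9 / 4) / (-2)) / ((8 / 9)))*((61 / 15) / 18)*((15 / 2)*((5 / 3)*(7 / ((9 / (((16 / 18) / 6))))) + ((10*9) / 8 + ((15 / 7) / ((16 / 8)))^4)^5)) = -1166585098612936623008486270034665 / 1734944944498705645160103936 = -672404.68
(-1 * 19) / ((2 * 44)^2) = -19 / 7744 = -0.00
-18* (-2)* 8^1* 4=1152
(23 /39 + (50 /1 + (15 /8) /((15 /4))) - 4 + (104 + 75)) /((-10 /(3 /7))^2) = 0.42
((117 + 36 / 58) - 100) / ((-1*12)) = -511 / 348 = -1.47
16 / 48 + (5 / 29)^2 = 916 / 2523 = 0.36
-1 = -1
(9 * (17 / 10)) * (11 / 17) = 99 / 10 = 9.90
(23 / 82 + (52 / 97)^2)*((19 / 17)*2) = 8324565 / 6558073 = 1.27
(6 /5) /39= 2 /65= 0.03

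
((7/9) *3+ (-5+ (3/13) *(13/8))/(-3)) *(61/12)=1891/96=19.70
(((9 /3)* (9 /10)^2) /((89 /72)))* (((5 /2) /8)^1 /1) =2187 /3560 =0.61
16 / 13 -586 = -7602 / 13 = -584.77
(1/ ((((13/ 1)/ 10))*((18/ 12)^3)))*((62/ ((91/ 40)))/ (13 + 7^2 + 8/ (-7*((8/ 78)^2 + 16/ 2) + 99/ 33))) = 8007920000/ 79737224931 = 0.10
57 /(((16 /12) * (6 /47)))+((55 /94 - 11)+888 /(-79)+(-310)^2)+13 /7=20047394077 /207928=96415.08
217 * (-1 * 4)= -868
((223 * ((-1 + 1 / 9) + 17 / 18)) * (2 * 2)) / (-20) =-223 / 90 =-2.48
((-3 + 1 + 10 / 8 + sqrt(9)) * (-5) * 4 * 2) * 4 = -360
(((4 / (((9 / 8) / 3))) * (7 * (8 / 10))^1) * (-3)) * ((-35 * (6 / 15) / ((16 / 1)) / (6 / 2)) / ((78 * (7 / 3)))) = 56 / 195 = 0.29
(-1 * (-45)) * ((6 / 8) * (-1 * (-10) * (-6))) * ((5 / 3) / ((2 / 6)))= -10125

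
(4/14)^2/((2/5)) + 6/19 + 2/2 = 1415/931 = 1.52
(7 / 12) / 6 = 7 / 72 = 0.10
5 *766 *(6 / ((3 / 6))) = 45960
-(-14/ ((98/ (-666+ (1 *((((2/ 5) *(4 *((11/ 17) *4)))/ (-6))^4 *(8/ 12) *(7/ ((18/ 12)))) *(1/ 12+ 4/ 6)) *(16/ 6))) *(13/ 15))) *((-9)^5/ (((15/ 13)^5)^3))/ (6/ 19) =945989383254850579648099701527/ 395082329212188720703125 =2394410.77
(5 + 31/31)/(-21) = -2/7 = -0.29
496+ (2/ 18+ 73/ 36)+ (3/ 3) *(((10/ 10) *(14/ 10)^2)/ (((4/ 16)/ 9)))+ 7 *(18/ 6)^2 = 631.70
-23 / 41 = -0.56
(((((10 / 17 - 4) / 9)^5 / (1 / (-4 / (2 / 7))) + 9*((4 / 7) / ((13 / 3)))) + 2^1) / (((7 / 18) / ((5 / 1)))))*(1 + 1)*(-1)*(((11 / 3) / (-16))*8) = 2766514075644220 / 17802267875847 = 155.40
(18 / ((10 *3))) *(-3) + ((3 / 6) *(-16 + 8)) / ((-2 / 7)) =61 / 5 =12.20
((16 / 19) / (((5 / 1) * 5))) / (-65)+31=957109 / 30875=31.00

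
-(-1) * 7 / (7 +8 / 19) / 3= 133 / 423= 0.31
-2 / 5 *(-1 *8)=16 / 5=3.20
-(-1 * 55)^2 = -3025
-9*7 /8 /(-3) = 21 /8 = 2.62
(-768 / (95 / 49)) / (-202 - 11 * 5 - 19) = 3136 / 2185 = 1.44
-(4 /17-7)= 115 /17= 6.76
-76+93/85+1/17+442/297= -73.36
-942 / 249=-314 / 83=-3.78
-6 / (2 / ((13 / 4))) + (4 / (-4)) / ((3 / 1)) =-121 / 12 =-10.08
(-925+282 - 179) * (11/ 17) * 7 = -63294/ 17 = -3723.18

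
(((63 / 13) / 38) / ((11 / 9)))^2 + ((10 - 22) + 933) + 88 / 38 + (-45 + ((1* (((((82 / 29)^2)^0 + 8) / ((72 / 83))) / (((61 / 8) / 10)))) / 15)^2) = 869369076240625 / 988875114084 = 879.15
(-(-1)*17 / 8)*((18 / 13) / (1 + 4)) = 0.59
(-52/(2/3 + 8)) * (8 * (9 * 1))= -432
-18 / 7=-2.57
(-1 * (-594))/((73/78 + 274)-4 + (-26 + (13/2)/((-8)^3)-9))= 23721984/9421829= 2.52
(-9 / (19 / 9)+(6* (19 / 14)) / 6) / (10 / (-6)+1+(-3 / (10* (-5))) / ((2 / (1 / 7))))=115950 / 26429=4.39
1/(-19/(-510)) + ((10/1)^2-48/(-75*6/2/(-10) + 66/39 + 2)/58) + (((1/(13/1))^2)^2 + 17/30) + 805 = 932.38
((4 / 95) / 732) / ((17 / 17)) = 1 / 17385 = 0.00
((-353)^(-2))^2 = 1 / 15527402881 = 0.00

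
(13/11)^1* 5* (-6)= -390/11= -35.45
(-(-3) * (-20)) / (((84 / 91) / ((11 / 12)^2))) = -7865 / 144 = -54.62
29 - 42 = -13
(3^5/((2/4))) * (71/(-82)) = -420.80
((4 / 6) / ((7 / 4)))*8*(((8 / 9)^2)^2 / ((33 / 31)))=8126464 / 4546773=1.79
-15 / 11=-1.36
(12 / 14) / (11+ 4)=2 / 35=0.06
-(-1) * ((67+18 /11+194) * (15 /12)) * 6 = 43335 /22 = 1969.77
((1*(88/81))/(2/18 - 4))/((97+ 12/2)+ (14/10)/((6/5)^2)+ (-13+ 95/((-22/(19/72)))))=-15488/4980325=-0.00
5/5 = 1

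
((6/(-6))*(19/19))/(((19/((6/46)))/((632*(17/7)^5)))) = -2692048872/7344659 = -366.53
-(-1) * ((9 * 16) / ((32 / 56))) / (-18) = -14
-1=-1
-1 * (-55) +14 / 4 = 117 / 2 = 58.50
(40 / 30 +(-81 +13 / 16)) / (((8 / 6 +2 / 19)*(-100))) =14383 / 26240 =0.55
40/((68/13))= 130/17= 7.65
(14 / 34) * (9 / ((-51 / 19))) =-399 / 289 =-1.38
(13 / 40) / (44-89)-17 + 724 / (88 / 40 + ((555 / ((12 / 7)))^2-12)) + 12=-5.00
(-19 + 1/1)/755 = -18/755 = -0.02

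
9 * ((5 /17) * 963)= 43335 /17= 2549.12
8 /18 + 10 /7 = 118 /63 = 1.87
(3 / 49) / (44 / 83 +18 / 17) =4233 / 109858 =0.04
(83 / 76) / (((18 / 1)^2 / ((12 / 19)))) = 83 / 38988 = 0.00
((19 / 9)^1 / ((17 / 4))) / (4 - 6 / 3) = 38 / 153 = 0.25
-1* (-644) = 644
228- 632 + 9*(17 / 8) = -3079 / 8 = -384.88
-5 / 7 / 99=-5 / 693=-0.01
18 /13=1.38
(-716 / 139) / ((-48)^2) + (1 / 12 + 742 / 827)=64777199 / 66212928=0.98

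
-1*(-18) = 18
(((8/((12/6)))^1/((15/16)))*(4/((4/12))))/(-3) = -256/15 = -17.07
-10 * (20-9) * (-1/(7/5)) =550/7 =78.57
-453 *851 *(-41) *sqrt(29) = 15805623 *sqrt(29) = 85115884.73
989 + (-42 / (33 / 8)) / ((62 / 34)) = 983.42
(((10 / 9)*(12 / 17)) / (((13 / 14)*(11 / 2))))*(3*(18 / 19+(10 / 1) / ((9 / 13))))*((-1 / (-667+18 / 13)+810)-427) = 3256490639360 / 1199020251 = 2715.96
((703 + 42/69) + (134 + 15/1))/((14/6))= 58830/161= 365.40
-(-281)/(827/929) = 261049/827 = 315.66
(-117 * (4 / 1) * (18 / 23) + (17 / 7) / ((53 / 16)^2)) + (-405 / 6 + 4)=-388517655 / 904498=-429.54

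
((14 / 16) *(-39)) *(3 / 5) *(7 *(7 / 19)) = -40131 / 760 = -52.80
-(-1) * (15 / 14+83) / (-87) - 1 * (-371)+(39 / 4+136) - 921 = -987107 / 2436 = -405.22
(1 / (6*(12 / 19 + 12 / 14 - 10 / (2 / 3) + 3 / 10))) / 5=-133 / 52713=-0.00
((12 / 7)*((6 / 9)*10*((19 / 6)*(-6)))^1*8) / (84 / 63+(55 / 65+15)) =-47424 / 469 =-101.12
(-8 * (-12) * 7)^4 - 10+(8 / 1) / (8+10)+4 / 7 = 12847470869962 / 63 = 203928109047.02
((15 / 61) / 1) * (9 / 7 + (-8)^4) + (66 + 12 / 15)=1074.33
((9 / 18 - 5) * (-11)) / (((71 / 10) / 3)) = 1485 / 71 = 20.92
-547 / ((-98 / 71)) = 38837 / 98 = 396.30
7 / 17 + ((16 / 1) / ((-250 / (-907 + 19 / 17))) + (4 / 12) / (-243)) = 3617942 / 61965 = 58.39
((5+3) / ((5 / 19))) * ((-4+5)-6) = -152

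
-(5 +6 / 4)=-13 / 2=-6.50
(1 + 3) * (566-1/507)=1147844/507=2263.99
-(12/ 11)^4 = -20736/ 14641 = -1.42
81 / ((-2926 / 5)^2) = 2025 / 8561476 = 0.00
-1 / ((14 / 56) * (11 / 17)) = -68 / 11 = -6.18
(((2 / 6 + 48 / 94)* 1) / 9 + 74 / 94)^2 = 1249924 / 1610361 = 0.78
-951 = -951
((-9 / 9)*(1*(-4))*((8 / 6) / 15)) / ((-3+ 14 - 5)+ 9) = 16 / 675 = 0.02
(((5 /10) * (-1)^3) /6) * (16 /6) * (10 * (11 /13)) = -220 /117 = -1.88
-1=-1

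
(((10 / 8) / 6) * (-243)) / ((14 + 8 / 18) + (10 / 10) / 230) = -419175 / 119636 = -3.50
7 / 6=1.17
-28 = -28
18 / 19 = 0.95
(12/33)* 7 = 28/11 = 2.55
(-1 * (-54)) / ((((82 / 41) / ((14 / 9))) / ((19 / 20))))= 399 / 10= 39.90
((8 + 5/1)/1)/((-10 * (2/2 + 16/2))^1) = -13/90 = -0.14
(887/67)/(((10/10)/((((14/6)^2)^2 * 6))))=4259374/1809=2354.55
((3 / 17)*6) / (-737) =-18 / 12529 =-0.00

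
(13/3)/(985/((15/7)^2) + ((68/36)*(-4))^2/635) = 222885/11038003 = 0.02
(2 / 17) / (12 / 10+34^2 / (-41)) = -205 / 47039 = -0.00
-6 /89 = -0.07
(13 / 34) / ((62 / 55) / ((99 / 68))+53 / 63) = 0.24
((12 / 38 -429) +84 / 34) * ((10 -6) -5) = 137667 / 323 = 426.21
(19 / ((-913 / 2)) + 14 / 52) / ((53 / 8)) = 21612 / 629057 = 0.03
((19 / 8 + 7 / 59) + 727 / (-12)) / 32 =-82255 / 45312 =-1.82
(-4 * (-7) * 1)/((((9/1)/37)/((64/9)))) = 66304/81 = 818.57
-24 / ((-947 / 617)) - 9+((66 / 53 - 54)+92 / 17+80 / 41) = -1355770567 / 34983127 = -38.75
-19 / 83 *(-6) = 114 / 83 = 1.37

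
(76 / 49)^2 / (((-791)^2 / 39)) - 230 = -230.00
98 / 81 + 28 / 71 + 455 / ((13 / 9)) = 1820791 / 5751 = 316.60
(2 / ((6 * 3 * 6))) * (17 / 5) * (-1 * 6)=-17 / 45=-0.38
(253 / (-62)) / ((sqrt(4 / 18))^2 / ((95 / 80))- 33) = 43263 / 347882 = 0.12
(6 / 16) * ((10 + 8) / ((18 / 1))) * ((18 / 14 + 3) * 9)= 405 / 28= 14.46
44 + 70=114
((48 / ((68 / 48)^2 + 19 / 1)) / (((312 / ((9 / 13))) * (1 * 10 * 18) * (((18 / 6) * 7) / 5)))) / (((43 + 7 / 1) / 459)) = 5508 / 89464375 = 0.00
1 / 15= 0.07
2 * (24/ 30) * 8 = 64/ 5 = 12.80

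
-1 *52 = -52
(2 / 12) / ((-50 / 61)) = -61 / 300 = -0.20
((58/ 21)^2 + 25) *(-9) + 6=-14095/ 49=-287.65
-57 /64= -0.89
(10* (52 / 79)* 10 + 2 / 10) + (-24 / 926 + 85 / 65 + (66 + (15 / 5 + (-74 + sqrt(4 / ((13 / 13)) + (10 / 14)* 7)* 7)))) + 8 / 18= 83.75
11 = 11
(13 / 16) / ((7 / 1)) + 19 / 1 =2141 / 112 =19.12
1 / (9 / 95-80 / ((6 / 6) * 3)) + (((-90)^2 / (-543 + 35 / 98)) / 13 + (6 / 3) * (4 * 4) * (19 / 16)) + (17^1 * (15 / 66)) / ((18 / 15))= 3952342574153 / 98725050996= 40.03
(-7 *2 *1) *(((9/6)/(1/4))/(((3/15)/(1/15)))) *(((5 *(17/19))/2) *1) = -1190/19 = -62.63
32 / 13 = 2.46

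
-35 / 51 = -0.69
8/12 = 2/3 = 0.67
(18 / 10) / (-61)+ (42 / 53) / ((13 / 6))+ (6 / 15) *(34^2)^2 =112329802147 / 210145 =534534.74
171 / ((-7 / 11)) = -1881 / 7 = -268.71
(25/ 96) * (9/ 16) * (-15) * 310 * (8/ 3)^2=-19375/ 4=-4843.75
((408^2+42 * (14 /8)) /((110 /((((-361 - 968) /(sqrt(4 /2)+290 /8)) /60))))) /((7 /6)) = -763.16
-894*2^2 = -3576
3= 3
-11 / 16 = -0.69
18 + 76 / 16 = 91 / 4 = 22.75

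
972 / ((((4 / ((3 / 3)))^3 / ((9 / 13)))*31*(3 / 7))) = 0.79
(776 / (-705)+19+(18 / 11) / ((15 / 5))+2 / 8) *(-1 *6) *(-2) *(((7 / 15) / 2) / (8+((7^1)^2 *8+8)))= 4059377 / 31640400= 0.13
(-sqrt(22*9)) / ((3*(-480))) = sqrt(22) / 480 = 0.01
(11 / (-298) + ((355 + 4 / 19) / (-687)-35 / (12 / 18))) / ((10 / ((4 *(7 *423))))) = -40737234678 / 648299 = -62837.11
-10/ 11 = -0.91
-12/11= -1.09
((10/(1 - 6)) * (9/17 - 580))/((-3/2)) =-39404/51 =-772.63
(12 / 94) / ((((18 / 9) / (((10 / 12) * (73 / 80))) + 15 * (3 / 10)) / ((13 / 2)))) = 1898 / 16309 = 0.12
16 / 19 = 0.84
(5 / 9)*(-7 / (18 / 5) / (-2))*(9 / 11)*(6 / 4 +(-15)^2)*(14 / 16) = 184975 / 2112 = 87.58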